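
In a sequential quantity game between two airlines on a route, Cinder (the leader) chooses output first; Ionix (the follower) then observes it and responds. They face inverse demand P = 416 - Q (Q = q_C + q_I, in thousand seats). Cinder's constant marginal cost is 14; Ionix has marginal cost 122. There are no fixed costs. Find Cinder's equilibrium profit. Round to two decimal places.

The follower Ionix best-responds to any q_C: π_I = (416 - Q)q_I - 122q_I.
Setting the follower's marginal profit to zero, 294 - q_C - 2q_I = 0, i.e. q_I = (294 - q_C)/2.
Cinder substitutes q_I(q_C) into its own profit: π_C = q_C(416 - q_C - (294 - q_C)/2) - 14q_C = (269 - (1/2)q_C)q_C - 14q_C.
The leader's first-order condition 255 - q_C = 0 yields q_C = 255.
Then q_I = (294 - 255)/2 = 39/2.
Price P = 416 - 549/2 = 283/2.
Cinder's profit: (283/2 - 14)·255 = 32512.5000.

32512.50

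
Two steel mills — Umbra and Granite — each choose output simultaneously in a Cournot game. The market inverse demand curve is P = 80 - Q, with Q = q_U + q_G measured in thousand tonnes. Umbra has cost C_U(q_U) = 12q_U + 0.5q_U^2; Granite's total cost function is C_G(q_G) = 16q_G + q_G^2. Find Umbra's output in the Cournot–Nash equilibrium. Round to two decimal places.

18.91

Umbra's profit: π_U = (80 - Q)q_U - (12q_U + (1/2)q_U²). Setting ∂π_U/∂q_U = 0: 68 - 3q_U - (q_G) = 0.
Granite's first-order condition: 64 - 4q_G - (q_U) = 0.
Rearranging gives the reaction functions q_U = (68 - q_G)/3 and q_G = (64 - q_U)/4.
Substituting one into the other gives q_U = 208/11 and q_G = 124/11.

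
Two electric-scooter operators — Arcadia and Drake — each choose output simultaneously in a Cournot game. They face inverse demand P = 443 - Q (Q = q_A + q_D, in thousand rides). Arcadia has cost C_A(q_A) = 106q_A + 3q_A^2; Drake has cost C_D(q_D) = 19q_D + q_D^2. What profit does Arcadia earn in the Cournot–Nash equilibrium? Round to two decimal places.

3553.70

Arcadia's profit: π_A = (443 - Q)q_A - (106q_A + 3q_A²). Setting ∂π_A/∂q_A = 0: 337 - 8q_A - (q_D) = 0.
Drake's profit: π_D = (443 - Q)q_D - (19q_D + q_D²). Setting ∂π_D/∂q_D = 0: 424 - 4q_D - (q_A) = 0.
Best responses: q_A = (337 - q_D)/8, q_D = (424 - q_A)/4.
Substituting one into the other gives q_A = 924/31 and q_D = 98.5484.
Price P = 443 - 128.3548 = 314.6452.
Arcadia's profit: 314.6452·(924/31) - 106·(924/31) - 3(924/31)² = 3553.6982.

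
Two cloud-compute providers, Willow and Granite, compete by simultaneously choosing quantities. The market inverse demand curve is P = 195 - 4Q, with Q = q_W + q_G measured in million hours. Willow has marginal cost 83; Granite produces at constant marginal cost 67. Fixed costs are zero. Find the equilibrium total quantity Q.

Willow's profit: π_W = (195 - 4Q)q_W - (83q_W). Setting ∂π_W/∂q_W = 0: 112 - 8q_W - 4(q_G) = 0.
Granite's profit: π_G = (195 - 4Q)q_G - (67q_G). Setting ∂π_G/∂q_G = 0: 128 - 8q_G - 4(q_W) = 0.
Best responses: q_W = (112 - 4q_G)/8, q_G = (128 - 4q_W)/8.
Solving the pair: q_W = 8, q_G = 12.
Total output Q = 8 + 12 = 20.

20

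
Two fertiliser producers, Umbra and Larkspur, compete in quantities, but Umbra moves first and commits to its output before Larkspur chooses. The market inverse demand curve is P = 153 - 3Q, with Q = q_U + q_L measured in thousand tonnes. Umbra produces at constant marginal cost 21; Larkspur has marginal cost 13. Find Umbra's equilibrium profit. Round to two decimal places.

The follower Larkspur best-responds to any q_U: π_L = (153 - 3Q)q_L - 13q_L.
Setting the follower's marginal profit to zero, 140 - 3q_U - 6q_L = 0, i.e. q_L = (140 - 3q_U)/6.
The leader anticipates this reaction. Substituting into P = 153 - 3Q gives P = 83 - (3/2)q_U, so π_U = (83 - (3/2)q_U)q_U - 21q_U.
Leader FOC: 62 - 3q_U = 0, so q_U = 62/3.
Then q_L = (140 - 3·(62/3))/6 = 13.
Price P = 153 - 3·(101/3) = 52.
Umbra's profit: (52 - 21)·(62/3) = 1922/3.

640.67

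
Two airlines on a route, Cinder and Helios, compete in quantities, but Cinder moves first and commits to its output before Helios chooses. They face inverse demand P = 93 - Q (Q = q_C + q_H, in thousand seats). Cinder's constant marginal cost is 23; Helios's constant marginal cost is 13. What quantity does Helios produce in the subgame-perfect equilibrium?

25

The follower Helios best-responds to any q_C: π_H = (93 - Q)q_H - 13q_H.
Setting the follower's marginal profit to zero, 80 - q_C - 2q_H = 0, i.e. q_H = (80 - q_C)/2.
The leader anticipates this reaction. Substituting into P = 93 - Q gives P = 53 - (1/2)q_C, so π_C = (53 - (1/2)q_C)q_C - 23q_C.
Maximising: ∂π_C/∂q_C = 30 - q_C = 0, giving q_C = 30.
Then q_H = (80 - 30)/2 = 25.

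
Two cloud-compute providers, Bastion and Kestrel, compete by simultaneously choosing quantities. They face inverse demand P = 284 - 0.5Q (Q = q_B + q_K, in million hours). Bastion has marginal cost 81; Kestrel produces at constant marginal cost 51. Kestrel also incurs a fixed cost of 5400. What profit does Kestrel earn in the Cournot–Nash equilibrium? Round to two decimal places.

Bastion's profit: π_B = (284 - 0.5Q)q_B - (81q_B). Setting ∂π_B/∂q_B = 0: 203 - q_B - (1/2)(q_K) = 0.
Kestrel's first-order condition: 233 - q_K - (1/2)(q_B) = 0.
So q_B = (203 - (1/2)q_K) and q_K = (233 - (1/2)q_B).
Substituting one into the other gives q_B = 346/3 and q_K = 526/3.
Price P = 284 - (1/2)·(872/3) = 416/3.
Kestrel's profit: (416/3 - 51)·(526/3) - 5400 = 9970.8889.

9970.89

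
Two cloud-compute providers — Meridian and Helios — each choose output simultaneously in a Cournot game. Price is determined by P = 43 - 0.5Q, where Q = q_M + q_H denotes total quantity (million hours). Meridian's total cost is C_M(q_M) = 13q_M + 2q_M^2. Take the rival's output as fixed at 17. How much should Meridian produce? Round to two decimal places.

With the rival's output fixed at 17, Meridian's profit is π_M = (43 - (1/2)·17 - (1/2)q_M)q_M - (13q_M + 2q_M²) = (69/2 - (1/2)q_M)q_M - (13q_M + 2q_M²).
∂π_M/∂q_M = 43/2 - 5q_M = 0, so q_M = 43/10.

4.30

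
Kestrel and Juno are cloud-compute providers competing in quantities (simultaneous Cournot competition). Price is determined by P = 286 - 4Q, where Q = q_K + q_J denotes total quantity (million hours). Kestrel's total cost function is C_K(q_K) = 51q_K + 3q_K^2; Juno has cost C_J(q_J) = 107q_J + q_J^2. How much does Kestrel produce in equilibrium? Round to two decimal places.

Kestrel's profit: π_K = (286 - 4Q)q_K - (51q_K + 3q_K²). Setting ∂π_K/∂q_K = 0: 235 - 14q_K - 4(q_J) = 0.
Juno's profit: π_J = (286 - 4Q)q_J - (107q_J + q_J²). Setting ∂π_J/∂q_J = 0: 179 - 10q_J - 4(q_K) = 0.
Rearranging gives the reaction functions q_K = (235 - 4q_J)/14 and q_J = (179 - 4q_K)/10.
Solving the pair: q_K = 817/62, q_J = 783/62.

13.18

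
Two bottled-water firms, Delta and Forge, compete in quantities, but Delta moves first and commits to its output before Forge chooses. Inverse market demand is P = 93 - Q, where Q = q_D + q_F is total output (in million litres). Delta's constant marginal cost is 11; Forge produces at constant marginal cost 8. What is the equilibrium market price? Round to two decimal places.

The follower Forge best-responds to any q_D: π_F = (93 - Q)q_F - 8q_F.
Follower FOC: 85 - q_D - 2q_F = 0, so q_F(q_D) = (85 - q_D)/2.
The leader anticipates this reaction. Substituting into P = 93 - Q gives P = 101/2 - (1/2)q_D, so π_D = (101/2 - (1/2)q_D)q_D - 11q_D.
Maximising: ∂π_D/∂q_D = 79/2 - q_D = 0, giving q_D = 79/2.
Then q_F = (85 - 79/2)/2 = 91/4.
Total output Q = 249/4, so price P = 93 - 249/4 = 123/4.

30.75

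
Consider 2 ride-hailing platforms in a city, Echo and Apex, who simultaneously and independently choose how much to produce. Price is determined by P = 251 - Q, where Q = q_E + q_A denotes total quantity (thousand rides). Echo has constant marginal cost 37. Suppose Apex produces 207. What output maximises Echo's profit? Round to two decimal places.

3.50

With the rival's output fixed at 207, Echo's profit is π_E = (251 - 207 - q_E)q_E - (37q_E) = (44 - q_E)q_E - (37q_E).
∂π_E/∂q_E = 7 - 2q_E = 0, so q_E = 7/2.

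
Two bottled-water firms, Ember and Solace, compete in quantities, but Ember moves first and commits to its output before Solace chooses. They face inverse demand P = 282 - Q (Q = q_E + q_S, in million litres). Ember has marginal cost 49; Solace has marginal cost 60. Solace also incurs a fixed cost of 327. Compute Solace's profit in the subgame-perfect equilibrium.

The follower Solace best-responds to any q_E: π_S = (282 - Q)q_S - 60q_S.
∂π_S/∂q_S = 222 - q_E - 2q_S = 0 gives the reaction function q_S = (222 - q_E)/2.
The leader anticipates this reaction. Substituting into P = 282 - Q gives P = 171 - (1/2)q_E, so π_E = (171 - (1/2)q_E)q_E - 49q_E.
The leader's first-order condition 122 - q_E = 0 yields q_E = 122.
Then q_S = (222 - 122)/2 = 50.
Price P = 282 - 172 = 110.
Solace's profit: (110 - 60)·50 - 327 = 2173.

2173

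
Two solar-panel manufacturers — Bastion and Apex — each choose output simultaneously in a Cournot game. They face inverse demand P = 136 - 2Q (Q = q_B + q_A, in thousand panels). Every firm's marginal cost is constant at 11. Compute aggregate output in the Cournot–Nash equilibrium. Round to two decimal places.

41.67

A representative firm's profit is π_i = q_i(136 - 2Q) - 11q_i.
Setting ∂π_i/∂q_i = 0 with rivals' quantities fixed: 125 - 4q_i - 2q_j = 0.
With identical firms every q_j equals q_i, so q_j = q_i and 125 = 6q_i, giving q_i = 125/6.
Total output Q = 125/6 + 125/6 = 125/3.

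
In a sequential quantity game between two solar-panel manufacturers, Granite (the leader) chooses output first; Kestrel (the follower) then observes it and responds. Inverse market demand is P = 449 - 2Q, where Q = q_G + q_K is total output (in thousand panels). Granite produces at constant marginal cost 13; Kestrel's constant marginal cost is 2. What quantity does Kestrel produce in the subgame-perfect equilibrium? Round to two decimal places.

The follower Kestrel best-responds to any q_G: π_K = (449 - 2Q)q_K - 2q_K.
Setting the follower's marginal profit to zero, 447 - 2q_G - 4q_K = 0, i.e. q_K = (447 - 2q_G)/4.
The leader anticipates this reaction. Substituting into P = 449 - 2Q gives P = 451/2 - q_G, so π_G = (451/2 - q_G)q_G - 13q_G.
Leader FOC: 425/2 - 2q_G = 0, so q_G = 425/4.
Then q_K = (447 - 2·(425/4))/4 = 469/8.

58.63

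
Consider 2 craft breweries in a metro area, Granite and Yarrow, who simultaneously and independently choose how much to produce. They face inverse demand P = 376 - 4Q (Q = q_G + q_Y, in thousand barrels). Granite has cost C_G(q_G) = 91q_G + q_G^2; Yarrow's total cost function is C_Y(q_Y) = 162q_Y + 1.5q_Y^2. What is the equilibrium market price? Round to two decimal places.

236.47

Granite's profit: π_G = (376 - 4Q)q_G - (91q_G + q_G²). Setting ∂π_G/∂q_G = 0: 285 - 10q_G - 4(q_Y) = 0.
Yarrow's first-order condition: 214 - 11q_Y - 4(q_G) = 0.
Rearranging gives the reaction functions q_G = (285 - 4q_Y)/10 and q_Y = (214 - 4q_G)/11.
Substituting one into the other gives q_G = 24.2447 and q_Y = 500/47.
Total output Q = 34.8830, so price P = 376 - 4·34.8830 = 236.4681.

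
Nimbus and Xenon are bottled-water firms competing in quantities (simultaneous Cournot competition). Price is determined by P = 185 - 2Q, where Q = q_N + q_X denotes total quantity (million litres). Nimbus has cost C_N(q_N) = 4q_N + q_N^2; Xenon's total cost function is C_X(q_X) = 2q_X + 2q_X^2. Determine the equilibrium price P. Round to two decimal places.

Nimbus's profit: π_N = (185 - 2Q)q_N - (4q_N + q_N²). Setting ∂π_N/∂q_N = 0: 181 - 6q_N - 2(q_X) = 0.
Xenon's first-order condition: 183 - 8q_X - 2(q_N) = 0.
So q_N = (181 - 2q_X)/6 and q_X = (183 - 2q_N)/8.
Solving the pair: q_N = 541/22, q_X = 184/11.
Total output Q = 909/22, so price P = 185 - 2·(909/22) = 1126/11.

102.36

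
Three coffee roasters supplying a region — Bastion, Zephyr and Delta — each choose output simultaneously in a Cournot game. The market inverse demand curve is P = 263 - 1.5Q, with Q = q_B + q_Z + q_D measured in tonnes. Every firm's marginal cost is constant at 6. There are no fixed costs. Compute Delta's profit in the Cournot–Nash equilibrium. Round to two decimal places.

2752.04

A representative firm's profit is π_i = q_i(263 - 1.5Q) - 6q_i.
First-order condition (treating rivals' output as given): 257 - 3q_i - (3/2)·Σ_{j≠i} q_j = 0.
With identical firms every q_j equals q_i, so Σ_{j≠i} q_j = 2q_i and 257 = 6q_i, giving q_i = 257/6.
Price P = 263 - (3/2)·(257/2) = 281/4.
Delta's profit: (281/4 - 6)·(257/6) = 2752.0417.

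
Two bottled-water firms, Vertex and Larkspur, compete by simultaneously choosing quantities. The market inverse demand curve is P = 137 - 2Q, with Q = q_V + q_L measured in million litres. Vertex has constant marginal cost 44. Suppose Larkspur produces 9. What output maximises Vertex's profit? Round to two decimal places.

With the rival's output fixed at 9, Vertex's profit is π_V = (137 - 2·9 - 2q_V)q_V - (44q_V) = (119 - 2q_V)q_V - (44q_V).
∂π_V/∂q_V = 75 - 4q_V = 0, so q_V = 75/4.

18.75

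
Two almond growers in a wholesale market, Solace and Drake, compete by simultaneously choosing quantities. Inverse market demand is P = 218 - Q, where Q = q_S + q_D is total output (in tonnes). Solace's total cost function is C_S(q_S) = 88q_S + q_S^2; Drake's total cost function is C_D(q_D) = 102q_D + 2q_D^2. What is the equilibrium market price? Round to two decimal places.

Solace's profit: π_S = (218 - Q)q_S - (88q_S + q_S²). Setting ∂π_S/∂q_S = 0: 130 - 4q_S - (q_D) = 0.
Drake's first-order condition: 116 - 6q_D - (q_S) = 0.
Rearranging gives the reaction functions q_S = (130 - q_D)/4 and q_D = (116 - q_S)/6.
Solving the pair: q_S = 664/23, q_D = 334/23.
Total output Q = 998/23, so price P = 218 - 998/23 = 174.6087.

174.61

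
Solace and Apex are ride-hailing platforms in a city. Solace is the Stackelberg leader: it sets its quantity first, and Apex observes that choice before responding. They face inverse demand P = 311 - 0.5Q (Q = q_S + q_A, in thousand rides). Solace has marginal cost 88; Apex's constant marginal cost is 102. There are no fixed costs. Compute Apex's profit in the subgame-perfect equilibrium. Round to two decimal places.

4095.13

The follower Apex best-responds to any q_S: π_A = (311 - 0.5Q)q_A - 102q_A.
∂π_A/∂q_A = 209 - (1/2)q_S - q_A = 0 gives the reaction function q_A = (209 - (1/2)q_S).
Solace substitutes q_A(q_S) into its own profit: π_S = q_S(311 - (1/2)q_S - (209 - (1/2)q_S)/2) - 88q_S = (413/2 - (1/4)q_S)q_S - 88q_S.
Leader FOC: 237/2 - (1/2)q_S = 0, so q_S = 237.
Then q_A = (209 - (1/2)·237) = 181/2.
Price P = 311 - (1/2)·(655/2) = 589/4.
Apex's profit: (589/4 - 102)·(181/2) = 4095.1250.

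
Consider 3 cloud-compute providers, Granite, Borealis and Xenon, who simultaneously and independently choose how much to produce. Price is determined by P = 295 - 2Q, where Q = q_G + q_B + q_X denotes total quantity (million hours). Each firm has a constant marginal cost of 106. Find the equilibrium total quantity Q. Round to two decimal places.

70.88

A representative firm's profit is π_i = q_i(295 - 2Q) - 106q_i.
First-order condition (treating rivals' output as given): 189 - 4q_i - 2·Σ_{j≠i} q_j = 0.
With identical firms every q_j equals q_i, so Σ_{j≠i} q_j = 2q_i and 189 = 8q_i, giving q_i = 189/8.
Total output Q = 189/8 + 189/8 + 189/8 = 567/8.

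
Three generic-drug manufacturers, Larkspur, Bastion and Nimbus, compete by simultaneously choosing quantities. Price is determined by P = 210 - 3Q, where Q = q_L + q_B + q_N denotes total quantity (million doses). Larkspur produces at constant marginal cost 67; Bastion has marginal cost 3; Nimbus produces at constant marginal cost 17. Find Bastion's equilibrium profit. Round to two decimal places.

1692.19

Larkspur's profit: π_L = (210 - 3Q)q_L - (67q_L). Setting ∂π_L/∂q_L = 0: 143 - 6q_L - 3(q_B + q_N) = 0.
Bastion's profit: π_B = (210 - 3Q)q_B - (3q_B). Setting ∂π_B/∂q_B = 0: 207 - 6q_B - 3(q_L + q_N) = 0.
Nimbus's first-order condition: 193 - 6q_N - 3(q_L + q_B) = 0.
Summing all 3 equations gives 543 − 12Q = 0, hence Q = 181/4.
Back-substituting: q_L = (143 − 543/4)/3 = 29/12, q_B = (207 − 543/4)/3 = 95/4, q_N = (193 − 543/4)/3 = 229/12.
Price P = 210 - 3·(181/4) = 297/4.
Bastion's profit: (297/4 - 3)·(95/4) = 1692.1875.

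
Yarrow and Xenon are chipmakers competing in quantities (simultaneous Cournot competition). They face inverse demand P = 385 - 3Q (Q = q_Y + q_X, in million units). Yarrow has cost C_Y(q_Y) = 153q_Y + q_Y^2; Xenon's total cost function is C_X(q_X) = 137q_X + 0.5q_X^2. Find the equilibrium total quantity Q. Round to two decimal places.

Yarrow's profit: π_Y = (385 - 3Q)q_Y - (153q_Y + q_Y²). Setting ∂π_Y/∂q_Y = 0: 232 - 8q_Y - 3(q_X) = 0.
Xenon's first-order condition: 248 - 7q_X - 3(q_Y) = 0.
So q_Y = (232 - 3q_X)/8 and q_X = (248 - 3q_Y)/7.
Substituting one into the other gives q_Y = 880/47 and q_X = 1288/47.
Total output Q = 880/47 + 1288/47 = 46.1277.

46.13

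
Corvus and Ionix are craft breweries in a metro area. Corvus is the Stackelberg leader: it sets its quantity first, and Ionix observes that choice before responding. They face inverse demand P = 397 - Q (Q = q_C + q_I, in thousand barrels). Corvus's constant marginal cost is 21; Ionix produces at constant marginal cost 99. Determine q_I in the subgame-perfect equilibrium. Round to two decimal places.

The follower Ionix best-responds to any q_C: π_I = (397 - Q)q_I - 99q_I.
Follower FOC: 298 - q_C - 2q_I = 0, so q_I(q_C) = (298 - q_C)/2.
The leader anticipates this reaction. Substituting into P = 397 - Q gives P = 248 - (1/2)q_C, so π_C = (248 - (1/2)q_C)q_C - 21q_C.
Leader FOC: 227 - q_C = 0, so q_C = 227.
Then q_I = (298 - 227)/2 = 71/2.

35.50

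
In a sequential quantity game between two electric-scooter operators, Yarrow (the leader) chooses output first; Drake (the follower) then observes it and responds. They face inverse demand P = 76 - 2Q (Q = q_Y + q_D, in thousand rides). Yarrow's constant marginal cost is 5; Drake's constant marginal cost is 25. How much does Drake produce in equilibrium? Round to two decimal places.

Solve by backward induction. Given q_Y, the follower Drake maximises π_D = (76 - 2q_Y - 2q_D)q_D - 25q_D.
∂π_D/∂q_D = 51 - 2q_Y - 4q_D = 0 gives the reaction function q_D = (51 - 2q_Y)/4.
The leader anticipates this reaction. Substituting into P = 76 - 2Q gives P = 101/2 - q_Y, so π_Y = (101/2 - q_Y)q_Y - 5q_Y.
Leader FOC: 91/2 - 2q_Y = 0, so q_Y = 91/4.
Then q_D = (51 - 2·(91/4))/4 = 11/8.

1.38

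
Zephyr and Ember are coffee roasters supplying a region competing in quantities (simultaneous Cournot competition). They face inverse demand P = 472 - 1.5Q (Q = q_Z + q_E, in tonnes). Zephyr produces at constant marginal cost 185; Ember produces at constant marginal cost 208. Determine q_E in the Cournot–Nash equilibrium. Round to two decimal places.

53.56

Zephyr's profit: π_Z = (472 - 1.5Q)q_Z - (185q_Z). Setting ∂π_Z/∂q_Z = 0: 287 - 3q_Z - (3/2)(q_E) = 0.
Ember's first-order condition: 264 - 3q_E - (3/2)(q_Z) = 0.
So q_Z = (287 - (3/2)q_E)/3 and q_E = (264 - (3/2)q_Z)/3.
Substituting one into the other gives q_Z = 620/9 and q_E = 482/9.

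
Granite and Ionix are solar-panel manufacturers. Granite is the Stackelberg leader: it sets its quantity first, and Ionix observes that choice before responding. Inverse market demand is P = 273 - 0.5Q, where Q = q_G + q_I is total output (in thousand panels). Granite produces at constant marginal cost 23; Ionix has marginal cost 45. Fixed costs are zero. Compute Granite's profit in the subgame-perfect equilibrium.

18496

The follower Ionix best-responds to any q_G: π_I = (273 - 0.5Q)q_I - 45q_I.
∂π_I/∂q_I = 228 - (1/2)q_G - q_I = 0 gives the reaction function q_I = (228 - (1/2)q_G).
The leader anticipates this reaction. Substituting into P = 273 - 0.5Q gives P = 159 - (1/4)q_G, so π_G = (159 - (1/4)q_G)q_G - 23q_G.
Leader FOC: 136 - (1/2)q_G = 0, so q_G = 272.
Then q_I = (228 - (1/2)·272) = 92.
Price P = 273 - (1/2)·364 = 91.
Granite's profit: (91 - 23)·272 = 18496.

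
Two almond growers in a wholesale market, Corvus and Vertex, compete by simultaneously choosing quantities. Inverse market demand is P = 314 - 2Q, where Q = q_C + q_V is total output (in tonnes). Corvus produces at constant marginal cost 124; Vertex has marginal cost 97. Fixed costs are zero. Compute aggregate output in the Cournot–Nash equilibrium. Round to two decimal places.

67.83

Corvus's profit: π_C = (314 - 2Q)q_C - (124q_C). Setting ∂π_C/∂q_C = 0: 190 - 4q_C - 2(q_V) = 0.
Vertex's profit: π_V = (314 - 2Q)q_V - (97q_V). Setting ∂π_V/∂q_V = 0: 217 - 4q_V - 2(q_C) = 0.
So q_C = (190 - 2q_V)/4 and q_V = (217 - 2q_C)/4.
Substituting one into the other gives q_C = 163/6 and q_V = 122/3.
Total output Q = 163/6 + 122/3 = 407/6.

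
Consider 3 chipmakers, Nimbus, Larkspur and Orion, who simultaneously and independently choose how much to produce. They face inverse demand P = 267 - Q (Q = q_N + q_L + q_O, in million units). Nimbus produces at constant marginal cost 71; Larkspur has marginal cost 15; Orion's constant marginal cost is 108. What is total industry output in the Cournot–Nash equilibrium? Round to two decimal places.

Nimbus's profit: π_N = (267 - Q)q_N - (71q_N). Setting ∂π_N/∂q_N = 0: 196 - 2q_N - (q_L + q_O) = 0.
Larkspur's profit: π_L = (267 - Q)q_L - (15q_L). Setting ∂π_L/∂q_L = 0: 252 - 2q_L - (q_N + q_O) = 0.
Orion's first-order condition: 159 - 2q_O - (q_N + q_L) = 0.
Summing all 3 equations gives 607 − 4Q = 0, hence Q = 607/4.
Back-substituting: q_N = (196 − 607/4) = 177/4, q_L = (252 − 607/4) = 401/4, q_O = (159 − 607/4) = 29/4.
Total output Q = 177/4 + 401/4 + 29/4 = 607/4.

151.75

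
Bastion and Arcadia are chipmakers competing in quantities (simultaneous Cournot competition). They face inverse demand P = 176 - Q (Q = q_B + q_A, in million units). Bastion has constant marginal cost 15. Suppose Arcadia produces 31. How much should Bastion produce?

65

With the rival's output fixed at 31, Bastion's profit is π_B = (176 - 31 - q_B)q_B - (15q_B) = (145 - q_B)q_B - (15q_B).
∂π_B/∂q_B = 130 - 2q_B = 0, so q_B = 65.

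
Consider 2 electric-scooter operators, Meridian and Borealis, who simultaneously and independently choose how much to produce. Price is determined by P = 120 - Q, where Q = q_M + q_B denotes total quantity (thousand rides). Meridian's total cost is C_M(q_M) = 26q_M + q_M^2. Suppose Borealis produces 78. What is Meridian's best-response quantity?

With the rival's output fixed at 78, Meridian's profit is π_M = (120 - 78 - q_M)q_M - (26q_M + q_M²) = (42 - q_M)q_M - (26q_M + q_M²).
∂π_M/∂q_M = 16 - 4q_M = 0, so q_M = 4.

4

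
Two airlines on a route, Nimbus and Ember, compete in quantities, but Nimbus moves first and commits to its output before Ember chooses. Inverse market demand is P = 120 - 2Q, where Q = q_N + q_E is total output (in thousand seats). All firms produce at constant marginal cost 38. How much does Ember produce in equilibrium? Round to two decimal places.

The follower Ember best-responds to any q_N: π_E = (120 - 2Q)q_E - 38q_E.
∂π_E/∂q_E = 82 - 2q_N - 4q_E = 0 gives the reaction function q_E = (82 - 2q_N)/4.
Nimbus substitutes q_E(q_N) into its own profit: π_N = q_N(120 - 2q_N - (82 - 2q_N)/2) - 38q_N = (79 - q_N)q_N - 38q_N.
Maximising: ∂π_N/∂q_N = 41 - 2q_N = 0, giving q_N = 41/2.
Then q_E = (82 - 2·(41/2))/4 = 41/4.

10.25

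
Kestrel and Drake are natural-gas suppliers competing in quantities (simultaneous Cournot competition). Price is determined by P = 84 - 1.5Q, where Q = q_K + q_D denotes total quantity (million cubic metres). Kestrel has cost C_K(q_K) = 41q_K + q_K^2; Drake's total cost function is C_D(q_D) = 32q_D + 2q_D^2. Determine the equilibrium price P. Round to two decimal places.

Kestrel's profit: π_K = (84 - 1.5Q)q_K - (41q_K + q_K²). Setting ∂π_K/∂q_K = 0: 43 - 5q_K - (3/2)(q_D) = 0.
Drake's first-order condition: 52 - 7q_D - (3/2)(q_K) = 0.
Best responses: q_K = (43 - (3/2)q_D)/5, q_D = (52 - (3/2)q_K)/7.
Substituting one into the other gives q_K = 892/131 and q_D = 782/131.
Total output Q = 1674/131, so price P = 84 - (3/2)·(1674/131) = 64.8321.

64.83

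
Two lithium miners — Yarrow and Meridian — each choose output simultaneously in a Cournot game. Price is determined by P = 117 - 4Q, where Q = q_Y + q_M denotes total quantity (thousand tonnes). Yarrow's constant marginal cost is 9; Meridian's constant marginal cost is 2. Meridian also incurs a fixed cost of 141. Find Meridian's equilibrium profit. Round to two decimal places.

272.44

Yarrow's profit: π_Y = (117 - 4Q)q_Y - (9q_Y). Setting ∂π_Y/∂q_Y = 0: 108 - 8q_Y - 4(q_M) = 0.
Meridian's profit: π_M = (117 - 4Q)q_M - (2q_M). Setting ∂π_M/∂q_M = 0: 115 - 8q_M - 4(q_Y) = 0.
So q_Y = (108 - 4q_M)/8 and q_M = (115 - 4q_Y)/8.
Substituting one into the other gives q_Y = 101/12 and q_M = 61/6.
Price P = 117 - 4·(223/12) = 128/3.
Meridian's profit: (128/3 - 2)·(61/6) - 141 = 272.4444.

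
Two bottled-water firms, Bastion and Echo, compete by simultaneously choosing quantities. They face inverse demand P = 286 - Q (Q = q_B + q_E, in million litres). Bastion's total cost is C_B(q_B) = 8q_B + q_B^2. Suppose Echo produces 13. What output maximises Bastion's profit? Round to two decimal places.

With the rival's output fixed at 13, Bastion's profit is π_B = (286 - 13 - q_B)q_B - (8q_B + q_B²) = (273 - q_B)q_B - (8q_B + q_B²).
∂π_B/∂q_B = 265 - 4q_B = 0, so q_B = 265/4.

66.25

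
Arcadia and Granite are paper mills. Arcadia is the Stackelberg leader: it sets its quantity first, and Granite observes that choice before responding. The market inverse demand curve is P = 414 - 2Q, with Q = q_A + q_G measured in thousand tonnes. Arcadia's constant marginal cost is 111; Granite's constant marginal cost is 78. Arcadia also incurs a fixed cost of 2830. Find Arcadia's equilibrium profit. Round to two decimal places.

The follower Granite best-responds to any q_A: π_G = (414 - 2Q)q_G - 78q_G.
Setting the follower's marginal profit to zero, 336 - 2q_A - 4q_G = 0, i.e. q_G = (336 - 2q_A)/4.
Arcadia substitutes q_G(q_A) into its own profit: π_A = q_A(414 - 2q_A - (336 - 2q_A)/2) - 111q_A = (246 - q_A)q_A - 111q_A.
The leader's first-order condition 135 - 2q_A = 0 yields q_A = 135/2.
Then q_G = (336 - 2·(135/2))/4 = 201/4.
Price P = 414 - 2·(471/4) = 357/2.
Arcadia's profit: (357/2 - 111)·(135/2) - 2830 = 1726.2500.

1726.25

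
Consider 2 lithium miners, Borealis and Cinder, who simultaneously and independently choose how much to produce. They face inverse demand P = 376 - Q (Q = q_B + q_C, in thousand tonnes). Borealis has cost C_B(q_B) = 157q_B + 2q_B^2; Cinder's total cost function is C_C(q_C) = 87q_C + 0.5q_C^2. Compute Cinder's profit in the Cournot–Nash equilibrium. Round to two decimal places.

Borealis's profit: π_B = (376 - Q)q_B - (157q_B + 2q_B²). Setting ∂π_B/∂q_B = 0: 219 - 6q_B - (q_C) = 0.
Cinder's first-order condition: 289 - 3q_C - (q_B) = 0.
Best responses: q_B = (219 - q_C)/6, q_C = (289 - q_B)/3.
Solving the pair: q_B = 368/17, q_C = 1515/17.
Price P = 376 - 1883/17 = 265.2353.
Cinder's profit: 265.2353·(1515/17) - 87·(1515/17) - (1/2)(1515/17)² = 11912.9325.

11912.93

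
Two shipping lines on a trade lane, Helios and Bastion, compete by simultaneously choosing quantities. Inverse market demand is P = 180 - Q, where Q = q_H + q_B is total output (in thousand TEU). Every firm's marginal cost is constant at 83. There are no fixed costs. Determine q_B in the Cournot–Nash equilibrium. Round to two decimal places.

Each firm earns π_i = (180 - Q)q_i - 83q_i.
First-order condition (treating rivals' output as given): 97 - 2q_i - q_j = 0.
With identical firms every q_j equals q_i, so q_j = q_i and 97 = 3q_i, giving q_i = 97/3.

32.33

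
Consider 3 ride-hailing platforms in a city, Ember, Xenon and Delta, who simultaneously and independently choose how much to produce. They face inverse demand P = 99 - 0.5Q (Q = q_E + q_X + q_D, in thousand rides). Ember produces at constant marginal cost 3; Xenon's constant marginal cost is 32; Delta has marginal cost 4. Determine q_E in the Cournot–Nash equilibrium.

63

Ember's profit: π_E = (99 - 0.5Q)q_E - (3q_E). Setting ∂π_E/∂q_E = 0: 96 - q_E - (1/2)(q_X + q_D) = 0.
Xenon's profit: π_X = (99 - 0.5Q)q_X - (32q_X). Setting ∂π_X/∂q_X = 0: 67 - q_X - (1/2)(q_E + q_D) = 0.
Delta's profit: π_D = (99 - 0.5Q)q_D - (4q_D). Setting ∂π_D/∂q_D = 0: 95 - q_D - (1/2)(q_E + q_X) = 0.
Summing all 3 equations gives 258 − 2Q = 0, hence Q = 129.
Back-substituting: q_E = (96 − 129/2)/(1/2) = 63, q_X = (67 − 129/2)/(1/2) = 5, q_D = (95 − 129/2)/(1/2) = 61.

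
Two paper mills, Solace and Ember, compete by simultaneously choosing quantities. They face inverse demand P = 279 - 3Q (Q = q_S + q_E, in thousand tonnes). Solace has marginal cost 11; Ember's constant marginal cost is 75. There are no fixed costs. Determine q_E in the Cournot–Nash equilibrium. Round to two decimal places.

Solace's profit: π_S = (279 - 3Q)q_S - (11q_S). Setting ∂π_S/∂q_S = 0: 268 - 6q_S - 3(q_E) = 0.
Ember's first-order condition: 204 - 6q_E - 3(q_S) = 0.
So q_S = (268 - 3q_E)/6 and q_E = (204 - 3q_S)/6.
Substituting one into the other gives q_S = 332/9 and q_E = 140/9.

15.56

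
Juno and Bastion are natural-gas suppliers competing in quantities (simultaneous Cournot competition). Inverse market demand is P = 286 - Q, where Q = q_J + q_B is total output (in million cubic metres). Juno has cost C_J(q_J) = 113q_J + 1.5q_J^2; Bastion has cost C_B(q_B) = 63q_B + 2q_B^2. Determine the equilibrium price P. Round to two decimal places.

Juno's profit: π_J = (286 - Q)q_J - (113q_J + (3/2)q_J²). Setting ∂π_J/∂q_J = 0: 173 - 5q_J - (q_B) = 0.
Bastion's profit: π_B = (286 - Q)q_B - (63q_B + 2q_B²). Setting ∂π_B/∂q_B = 0: 223 - 6q_B - (q_J) = 0.
So q_J = (173 - q_B)/5 and q_B = (223 - q_J)/6.
Substituting one into the other gives q_J = 815/29 and q_B = 942/29.
Total output Q = 1757/29, so price P = 286 - 1757/29 = 225.4138.

225.41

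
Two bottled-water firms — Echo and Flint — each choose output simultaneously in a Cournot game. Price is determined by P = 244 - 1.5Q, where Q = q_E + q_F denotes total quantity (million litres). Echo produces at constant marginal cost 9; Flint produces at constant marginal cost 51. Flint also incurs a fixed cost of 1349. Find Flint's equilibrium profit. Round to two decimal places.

339.96

Echo's profit: π_E = (244 - 1.5Q)q_E - (9q_E). Setting ∂π_E/∂q_E = 0: 235 - 3q_E - (3/2)(q_F) = 0.
Flint's first-order condition: 193 - 3q_F - (3/2)(q_E) = 0.
Rearranging gives the reaction functions q_E = (235 - (3/2)q_F)/3 and q_F = (193 - (3/2)q_E)/3.
Substituting one into the other gives q_E = 554/9 and q_F = 302/9.
Price P = 244 - (3/2)·(856/9) = 304/3.
Flint's profit: (304/3 - 51)·(302/9) - 1349 = 339.9630.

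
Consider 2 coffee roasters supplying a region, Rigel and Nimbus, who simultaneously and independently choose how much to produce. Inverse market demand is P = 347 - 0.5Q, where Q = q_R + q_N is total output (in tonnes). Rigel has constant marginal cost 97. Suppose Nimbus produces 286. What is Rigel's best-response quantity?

With the rival's output fixed at 286, Rigel's profit is π_R = (347 - (1/2)·286 - (1/2)q_R)q_R - (97q_R) = (204 - (1/2)q_R)q_R - (97q_R).
∂π_R/∂q_R = 107 - q_R = 0, so q_R = 107.

107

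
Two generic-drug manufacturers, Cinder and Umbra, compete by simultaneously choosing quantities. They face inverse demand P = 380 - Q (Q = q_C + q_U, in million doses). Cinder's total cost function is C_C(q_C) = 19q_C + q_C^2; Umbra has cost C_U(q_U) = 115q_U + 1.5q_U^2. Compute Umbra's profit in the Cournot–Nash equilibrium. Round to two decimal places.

3383.66

Cinder's profit: π_C = (380 - Q)q_C - (19q_C + q_C²). Setting ∂π_C/∂q_C = 0: 361 - 4q_C - (q_U) = 0.
Umbra's profit: π_U = (380 - Q)q_U - (115q_U + (3/2)q_U²). Setting ∂π_U/∂q_U = 0: 265 - 5q_U - (q_C) = 0.
Rearranging gives the reaction functions q_C = (361 - q_U)/4 and q_U = (265 - q_C)/5.
Solving the pair: q_C = 1540/19, q_U = 699/19.
Price P = 380 - 117.8421 = 262.1579.
Umbra's profit: 262.1579·(699/19) - 115·(699/19) - (3/2)(699/19)² = 3383.6634.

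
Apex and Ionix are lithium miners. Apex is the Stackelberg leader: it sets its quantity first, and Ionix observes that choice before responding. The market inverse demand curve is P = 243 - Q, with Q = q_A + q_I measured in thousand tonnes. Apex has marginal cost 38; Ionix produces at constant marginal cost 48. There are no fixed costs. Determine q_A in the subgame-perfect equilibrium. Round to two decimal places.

107.50

Solve by backward induction. Given q_A, the follower Ionix maximises π_I = (243 - q_A - q_I)q_I - 48q_I.
∂π_I/∂q_I = 195 - q_A - 2q_I = 0 gives the reaction function q_I = (195 - q_A)/2.
The leader anticipates this reaction. Substituting into P = 243 - Q gives P = 291/2 - (1/2)q_A, so π_A = (291/2 - (1/2)q_A)q_A - 38q_A.
The leader's first-order condition 215/2 - q_A = 0 yields q_A = 215/2.
Then q_I = (195 - 215/2)/2 = 175/4.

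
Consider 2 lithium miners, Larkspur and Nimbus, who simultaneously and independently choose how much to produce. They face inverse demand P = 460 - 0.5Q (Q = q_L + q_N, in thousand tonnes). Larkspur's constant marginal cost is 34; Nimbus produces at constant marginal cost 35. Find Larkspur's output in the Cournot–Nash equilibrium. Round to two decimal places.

284.67

Larkspur's profit: π_L = (460 - 0.5Q)q_L - (34q_L). Setting ∂π_L/∂q_L = 0: 426 - q_L - (1/2)(q_N) = 0.
Nimbus's first-order condition: 425 - q_N - (1/2)(q_L) = 0.
Best responses: q_L = (426 - (1/2)q_N), q_N = (425 - (1/2)q_L).
Substituting one into the other gives q_L = 854/3 and q_N = 848/3.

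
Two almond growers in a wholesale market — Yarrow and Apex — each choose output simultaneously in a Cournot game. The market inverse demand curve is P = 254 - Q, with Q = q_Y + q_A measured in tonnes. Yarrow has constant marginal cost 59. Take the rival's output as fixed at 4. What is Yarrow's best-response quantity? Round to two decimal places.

With the rival's output fixed at 4, Yarrow's profit is π_Y = (254 - 4 - q_Y)q_Y - (59q_Y) = (250 - q_Y)q_Y - (59q_Y).
∂π_Y/∂q_Y = 191 - 2q_Y = 0, so q_Y = 191/2.

95.50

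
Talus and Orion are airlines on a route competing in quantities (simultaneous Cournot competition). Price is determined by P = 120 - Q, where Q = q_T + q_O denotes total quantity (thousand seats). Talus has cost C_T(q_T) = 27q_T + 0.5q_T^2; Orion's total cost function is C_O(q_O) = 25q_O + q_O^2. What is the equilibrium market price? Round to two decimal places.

Talus's profit: π_T = (120 - Q)q_T - (27q_T + (1/2)q_T²). Setting ∂π_T/∂q_T = 0: 93 - 3q_T - (q_O) = 0.
Orion's first-order condition: 95 - 4q_O - (q_T) = 0.
Rearranging gives the reaction functions q_T = (93 - q_O)/3 and q_O = (95 - q_T)/4.
Solving the pair: q_T = 277/11, q_O = 192/11.
Total output Q = 469/11, so price P = 120 - 469/11 = 851/11.

77.36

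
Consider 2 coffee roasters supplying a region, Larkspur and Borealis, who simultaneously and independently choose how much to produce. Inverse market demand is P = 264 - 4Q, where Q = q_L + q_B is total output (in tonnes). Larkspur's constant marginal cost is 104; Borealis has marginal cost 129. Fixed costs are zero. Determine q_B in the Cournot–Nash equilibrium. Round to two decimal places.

Larkspur's profit: π_L = (264 - 4Q)q_L - (104q_L). Setting ∂π_L/∂q_L = 0: 160 - 8q_L - 4(q_B) = 0.
Borealis's first-order condition: 135 - 8q_B - 4(q_L) = 0.
Best responses: q_L = (160 - 4q_B)/8, q_B = (135 - 4q_L)/8.
Substituting one into the other gives q_L = 185/12 and q_B = 55/6.

9.17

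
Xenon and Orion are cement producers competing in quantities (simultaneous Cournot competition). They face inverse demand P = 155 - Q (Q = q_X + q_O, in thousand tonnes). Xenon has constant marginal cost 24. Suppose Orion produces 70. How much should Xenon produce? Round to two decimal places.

With the rival's output fixed at 70, Xenon's profit is π_X = (155 - 70 - q_X)q_X - (24q_X) = (85 - q_X)q_X - (24q_X).
∂π_X/∂q_X = 61 - 2q_X = 0, so q_X = 61/2.

30.50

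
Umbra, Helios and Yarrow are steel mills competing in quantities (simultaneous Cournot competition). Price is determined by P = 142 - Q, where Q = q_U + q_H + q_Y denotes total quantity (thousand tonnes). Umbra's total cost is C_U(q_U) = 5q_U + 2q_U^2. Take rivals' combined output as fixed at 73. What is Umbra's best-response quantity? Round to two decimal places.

10.67

With rivals' combined output fixed at 73, Umbra's profit is π_U = (142 - 73 - q_U)q_U - (5q_U + 2q_U²) = (69 - q_U)q_U - (5q_U + 2q_U²).
∂π_U/∂q_U = 64 - 6q_U = 0, so q_U = 32/3.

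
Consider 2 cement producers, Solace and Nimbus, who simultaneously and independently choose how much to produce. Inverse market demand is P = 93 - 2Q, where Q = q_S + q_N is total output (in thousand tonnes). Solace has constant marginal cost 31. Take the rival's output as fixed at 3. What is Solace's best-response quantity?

With the rival's output fixed at 3, Solace's profit is π_S = (93 - 2·3 - 2q_S)q_S - (31q_S) = (87 - 2q_S)q_S - (31q_S).
∂π_S/∂q_S = 56 - 4q_S = 0, so q_S = 14.

14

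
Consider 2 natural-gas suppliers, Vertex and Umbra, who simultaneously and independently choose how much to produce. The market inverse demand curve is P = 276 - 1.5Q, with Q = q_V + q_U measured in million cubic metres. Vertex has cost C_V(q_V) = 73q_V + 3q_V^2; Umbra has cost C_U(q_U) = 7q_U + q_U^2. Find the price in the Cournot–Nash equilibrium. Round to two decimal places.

Vertex's profit: π_V = (276 - 1.5Q)q_V - (73q_V + 3q_V²). Setting ∂π_V/∂q_V = 0: 203 - 9q_V - (3/2)(q_U) = 0.
Umbra's profit: π_U = (276 - 1.5Q)q_U - (7q_U + q_U²). Setting ∂π_U/∂q_U = 0: 269 - 5q_U - (3/2)(q_V) = 0.
So q_V = (203 - (3/2)q_U)/9 and q_U = (269 - (3/2)q_V)/5.
Solving the pair: q_V = 14.3041, q_U = 49.5088.
Total output Q = 63.8129, so price P = 276 - (3/2)·63.8129 = 180.2807.

180.28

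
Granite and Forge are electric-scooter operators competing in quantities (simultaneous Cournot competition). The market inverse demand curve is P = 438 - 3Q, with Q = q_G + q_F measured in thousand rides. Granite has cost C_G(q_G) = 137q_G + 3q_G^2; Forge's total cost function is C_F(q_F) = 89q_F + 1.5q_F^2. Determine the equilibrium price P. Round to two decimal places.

288.09

Granite's profit: π_G = (438 - 3Q)q_G - (137q_G + 3q_G²). Setting ∂π_G/∂q_G = 0: 301 - 12q_G - 3(q_F) = 0.
Forge's profit: π_F = (438 - 3Q)q_F - (89q_F + (3/2)q_F²). Setting ∂π_F/∂q_F = 0: 349 - 9q_F - 3(q_G) = 0.
Rearranging gives the reaction functions q_G = (301 - 3q_F)/12 and q_F = (349 - 3q_G)/9.
Solving the pair: q_G = 554/33, q_F = 365/11.
Total output Q = 1649/33, so price P = 438 - 3·(1649/33) = 288.0909.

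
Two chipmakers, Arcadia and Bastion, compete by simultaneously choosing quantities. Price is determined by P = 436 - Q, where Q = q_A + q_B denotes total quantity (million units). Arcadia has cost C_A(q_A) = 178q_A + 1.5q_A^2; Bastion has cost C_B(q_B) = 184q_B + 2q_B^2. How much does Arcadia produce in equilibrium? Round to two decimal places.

44.69

Arcadia's profit: π_A = (436 - Q)q_A - (178q_A + (3/2)q_A²). Setting ∂π_A/∂q_A = 0: 258 - 5q_A - (q_B) = 0.
Bastion's first-order condition: 252 - 6q_B - (q_A) = 0.
Best responses: q_A = (258 - q_B)/5, q_B = (252 - q_A)/6.
Substituting one into the other gives q_A = 1296/29 and q_B = 1002/29.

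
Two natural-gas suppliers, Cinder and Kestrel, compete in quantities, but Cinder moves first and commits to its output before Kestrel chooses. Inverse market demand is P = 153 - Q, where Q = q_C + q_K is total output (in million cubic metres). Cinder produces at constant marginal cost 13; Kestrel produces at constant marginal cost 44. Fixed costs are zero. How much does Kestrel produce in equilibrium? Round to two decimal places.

11.75

Solve by backward induction. Given q_C, the follower Kestrel maximises π_K = (153 - q_C - q_K)q_K - 44q_K.
∂π_K/∂q_K = 109 - q_C - 2q_K = 0 gives the reaction function q_K = (109 - q_C)/2.
The leader anticipates this reaction. Substituting into P = 153 - Q gives P = 197/2 - (1/2)q_C, so π_C = (197/2 - (1/2)q_C)q_C - 13q_C.
Maximising: ∂π_C/∂q_C = 171/2 - q_C = 0, giving q_C = 171/2.
Then q_K = (109 - 171/2)/2 = 47/4.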